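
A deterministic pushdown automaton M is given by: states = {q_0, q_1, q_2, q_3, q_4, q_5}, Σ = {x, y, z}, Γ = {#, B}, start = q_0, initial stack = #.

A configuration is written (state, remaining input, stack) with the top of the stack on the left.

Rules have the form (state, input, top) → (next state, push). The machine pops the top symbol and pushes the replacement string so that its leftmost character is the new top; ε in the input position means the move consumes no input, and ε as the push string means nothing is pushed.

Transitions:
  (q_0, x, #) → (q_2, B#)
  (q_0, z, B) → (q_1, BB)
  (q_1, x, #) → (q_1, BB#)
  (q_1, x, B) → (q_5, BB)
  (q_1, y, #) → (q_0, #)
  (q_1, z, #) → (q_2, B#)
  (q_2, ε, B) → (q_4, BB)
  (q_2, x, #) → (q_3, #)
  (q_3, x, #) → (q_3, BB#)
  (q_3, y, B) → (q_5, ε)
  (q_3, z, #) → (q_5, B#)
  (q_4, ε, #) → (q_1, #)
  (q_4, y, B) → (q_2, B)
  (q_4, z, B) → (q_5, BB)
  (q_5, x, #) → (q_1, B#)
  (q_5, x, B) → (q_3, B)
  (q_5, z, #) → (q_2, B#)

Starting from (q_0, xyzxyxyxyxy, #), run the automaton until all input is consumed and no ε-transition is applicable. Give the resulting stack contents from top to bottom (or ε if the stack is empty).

#

(q_0, xyzxyxyxyxy, #) ⊢ (q_2, yzxyxyxyxy, B#) ⊢ (q_4, yzxyxyxyxy, BB#) ⊢ (q_2, zxyxyxyxy, BB#) ⊢ (q_4, zxyxyxyxy, BBB#) ⊢ (q_5, xyxyxyxy, BBBB#) ⊢ (q_3, yxyxyxy, BBBB#) ⊢ (q_5, xyxyxy, BBB#) ⊢ (q_3, yxyxy, BBB#) ⊢ (q_5, xyxy, BB#) ⊢ (q_3, yxy, BB#) ⊢ (q_5, xy, B#) ⊢ (q_3, y, B#) ⊢ (q_5, ε, #)
All input consumed in state q_5 with stack #.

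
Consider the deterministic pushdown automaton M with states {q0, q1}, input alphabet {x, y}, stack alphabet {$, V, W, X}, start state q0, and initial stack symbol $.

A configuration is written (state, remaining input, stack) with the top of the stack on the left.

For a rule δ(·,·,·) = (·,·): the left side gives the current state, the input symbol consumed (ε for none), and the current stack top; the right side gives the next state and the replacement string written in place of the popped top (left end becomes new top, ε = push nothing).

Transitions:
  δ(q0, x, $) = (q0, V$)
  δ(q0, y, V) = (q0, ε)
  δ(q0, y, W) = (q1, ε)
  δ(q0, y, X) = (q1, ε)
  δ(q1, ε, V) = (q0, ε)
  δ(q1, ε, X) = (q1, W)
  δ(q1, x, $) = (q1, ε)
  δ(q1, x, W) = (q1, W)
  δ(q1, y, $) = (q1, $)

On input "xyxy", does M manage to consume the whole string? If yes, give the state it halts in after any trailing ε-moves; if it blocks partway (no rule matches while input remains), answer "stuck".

(q0, xyxy, $)
  read x, top $: go to q0, push V$ → (q0, yxy, V$)
  read y, top V: go to q0, push ε → (q0, xy, $)
  read x, top $: go to q0, push V$ → (q0, y, V$)
  read y, top V: go to q0, push ε → (q0, ε, $)
All input consumed; M is in state q0.

q0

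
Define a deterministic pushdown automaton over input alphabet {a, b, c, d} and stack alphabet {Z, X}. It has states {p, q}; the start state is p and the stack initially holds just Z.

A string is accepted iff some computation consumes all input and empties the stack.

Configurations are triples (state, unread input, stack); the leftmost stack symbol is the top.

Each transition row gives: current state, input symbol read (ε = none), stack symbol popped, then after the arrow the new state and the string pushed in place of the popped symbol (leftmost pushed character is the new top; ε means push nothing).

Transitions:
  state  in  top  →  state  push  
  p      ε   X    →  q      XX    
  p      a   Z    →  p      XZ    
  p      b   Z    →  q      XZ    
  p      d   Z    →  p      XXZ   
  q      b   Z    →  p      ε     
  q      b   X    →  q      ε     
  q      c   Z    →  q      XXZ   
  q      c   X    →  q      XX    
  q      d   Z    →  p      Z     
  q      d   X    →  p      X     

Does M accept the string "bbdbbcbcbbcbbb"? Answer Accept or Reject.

Accept

(p, bbdbbcbcbbcbbb, Z) ⊢ (q, bdbbcbcbbcbbb, XZ) ⊢ (q, dbbcbcbbcbbb, Z) ⊢ (p, bbcbcbbcbbb, Z) ⊢ (q, bcbcbbcbbb, XZ) ⊢ (q, cbcbbcbbb, Z) ⊢ (q, bcbbcbbb, XXZ) ⊢ (q, cbbcbbb, XZ) ⊢ (q, bbcbbb, XXZ) ⊢ (q, bcbbb, XZ) ⊢ (q, cbbb, Z) ⊢ (q, bbb, XXZ) ⊢ (q, bb, XZ) ⊢ (q, b, Z) ⊢ (p, ε, ε)
All input consumed and the stack is empty.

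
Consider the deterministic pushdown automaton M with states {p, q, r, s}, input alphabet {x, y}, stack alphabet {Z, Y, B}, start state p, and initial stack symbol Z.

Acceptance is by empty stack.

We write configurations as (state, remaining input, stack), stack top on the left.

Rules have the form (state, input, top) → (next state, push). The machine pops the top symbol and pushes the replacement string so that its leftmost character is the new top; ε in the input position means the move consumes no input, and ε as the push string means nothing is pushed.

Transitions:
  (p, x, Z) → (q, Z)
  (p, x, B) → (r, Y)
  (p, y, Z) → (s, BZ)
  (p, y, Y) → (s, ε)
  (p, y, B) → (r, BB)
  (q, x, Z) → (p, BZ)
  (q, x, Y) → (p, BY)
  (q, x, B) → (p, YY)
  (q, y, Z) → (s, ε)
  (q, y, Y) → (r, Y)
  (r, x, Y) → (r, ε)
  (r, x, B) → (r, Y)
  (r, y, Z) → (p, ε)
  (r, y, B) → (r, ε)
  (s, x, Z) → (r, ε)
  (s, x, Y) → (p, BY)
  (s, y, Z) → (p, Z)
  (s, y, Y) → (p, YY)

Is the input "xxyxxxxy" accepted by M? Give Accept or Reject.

(p, xxyxxxxy, Z)
  read x, top Z: go to q, push Z → (q, xyxxxxy, Z)
  read x, top Z: go to p, push BZ → (p, yxxxxy, BZ)
  read y, top B: go to r, push BB → (r, xxxxy, BBZ)
  read x, top B: go to r, push Y → (r, xxxy, YBZ)
  read x, top Y: go to r, push ε → (r, xxy, BZ)
  read x, top B: go to r, push Y → (r, xy, YZ)
  read x, top Y: go to r, push ε → (r, y, Z)
  read y, top Z: go to p, push ε → (p, ε, ε)
All input consumed and the stack is empty.

Accept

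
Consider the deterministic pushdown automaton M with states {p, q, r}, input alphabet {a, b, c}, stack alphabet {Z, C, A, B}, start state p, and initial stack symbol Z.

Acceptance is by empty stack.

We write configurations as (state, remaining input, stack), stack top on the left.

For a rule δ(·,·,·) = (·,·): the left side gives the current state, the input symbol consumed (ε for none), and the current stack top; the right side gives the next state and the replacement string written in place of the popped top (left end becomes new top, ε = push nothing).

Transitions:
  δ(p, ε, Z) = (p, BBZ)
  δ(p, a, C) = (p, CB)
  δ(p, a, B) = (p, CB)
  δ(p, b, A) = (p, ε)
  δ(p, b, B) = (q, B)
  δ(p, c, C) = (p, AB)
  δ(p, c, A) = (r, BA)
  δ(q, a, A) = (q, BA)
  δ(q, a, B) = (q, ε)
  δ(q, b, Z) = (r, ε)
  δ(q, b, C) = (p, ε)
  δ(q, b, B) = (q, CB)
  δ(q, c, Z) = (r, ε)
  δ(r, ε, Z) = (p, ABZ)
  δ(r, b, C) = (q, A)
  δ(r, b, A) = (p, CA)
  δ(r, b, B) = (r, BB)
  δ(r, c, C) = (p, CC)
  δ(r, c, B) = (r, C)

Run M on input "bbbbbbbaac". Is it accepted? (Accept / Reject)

(p, bbbbbbbaac, Z)
  ε-move, top Z: go to p, push BBZ → (p, bbbbbbbaac, BBZ)
  read b, top B: go to q, push B → (q, bbbbbbaac, BBZ)
  read b, top B: go to q, push CB → (q, bbbbbaac, CBBZ)
  read b, top C: go to p, push ε → (p, bbbbaac, BBZ)
  read b, top B: go to q, push B → (q, bbbaac, BBZ)
  read b, top B: go to q, push CB → (q, bbaac, CBBZ)
  read b, top C: go to p, push ε → (p, baac, BBZ)
  read b, top B: go to q, push B → (q, aac, BBZ)
  read a, top B: go to q, push ε → (q, ac, BZ)
  read a, top B: go to q, push ε → (q, c, Z)
  read c, top Z: go to r, push ε → (r, ε, ε)
All input consumed and the stack is empty.

Accept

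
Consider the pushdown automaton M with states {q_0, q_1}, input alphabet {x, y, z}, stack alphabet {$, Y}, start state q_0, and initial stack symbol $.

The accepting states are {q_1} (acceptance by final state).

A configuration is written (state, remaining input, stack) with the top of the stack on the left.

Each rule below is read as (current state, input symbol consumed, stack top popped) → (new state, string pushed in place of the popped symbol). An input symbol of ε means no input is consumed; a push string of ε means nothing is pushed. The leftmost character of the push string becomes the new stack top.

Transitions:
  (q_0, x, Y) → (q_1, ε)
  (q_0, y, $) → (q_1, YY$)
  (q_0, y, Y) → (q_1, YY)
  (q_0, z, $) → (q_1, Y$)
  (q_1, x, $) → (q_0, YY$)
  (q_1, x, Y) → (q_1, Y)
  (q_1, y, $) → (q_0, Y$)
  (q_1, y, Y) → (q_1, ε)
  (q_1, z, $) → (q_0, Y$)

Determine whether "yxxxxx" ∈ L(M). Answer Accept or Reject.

One accepting computation: (q_0, yxxxxx, $) ⊢ (q_1, xxxxx, YY$) ⊢ (q_1, xxxx, YY$) ⊢ (q_1, xxx, YY$) ⊢ (q_1, xx, YY$) ⊢ (q_1, x, YY$) ⊢ (q_1, ε, YY$)
All input consumed and state q_1 ∈ F.

Accept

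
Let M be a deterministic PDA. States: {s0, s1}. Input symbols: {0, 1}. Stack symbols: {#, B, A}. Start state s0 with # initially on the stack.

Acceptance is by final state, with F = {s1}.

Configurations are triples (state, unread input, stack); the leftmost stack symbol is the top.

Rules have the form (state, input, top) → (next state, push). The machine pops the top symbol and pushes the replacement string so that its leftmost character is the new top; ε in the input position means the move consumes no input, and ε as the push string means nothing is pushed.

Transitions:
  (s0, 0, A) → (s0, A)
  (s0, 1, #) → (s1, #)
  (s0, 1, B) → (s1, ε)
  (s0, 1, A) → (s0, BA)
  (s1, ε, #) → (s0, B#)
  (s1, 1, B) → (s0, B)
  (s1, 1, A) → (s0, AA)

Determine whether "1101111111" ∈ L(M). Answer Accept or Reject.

Reject

(s0, 1101111111, #)
  read 1, top #: go to s1, push # → (s1, 101111111, #)
  ε-move, top #: go to s0, push B# → (s0, 101111111, B#)
  read 1, top B: go to s1, push ε → (s1, 01111111, #)
  ε-move, top #: go to s0, push B# → (s0, 01111111, B#)
No transition applies at (s0, 01111111, B#); input not fully consumed.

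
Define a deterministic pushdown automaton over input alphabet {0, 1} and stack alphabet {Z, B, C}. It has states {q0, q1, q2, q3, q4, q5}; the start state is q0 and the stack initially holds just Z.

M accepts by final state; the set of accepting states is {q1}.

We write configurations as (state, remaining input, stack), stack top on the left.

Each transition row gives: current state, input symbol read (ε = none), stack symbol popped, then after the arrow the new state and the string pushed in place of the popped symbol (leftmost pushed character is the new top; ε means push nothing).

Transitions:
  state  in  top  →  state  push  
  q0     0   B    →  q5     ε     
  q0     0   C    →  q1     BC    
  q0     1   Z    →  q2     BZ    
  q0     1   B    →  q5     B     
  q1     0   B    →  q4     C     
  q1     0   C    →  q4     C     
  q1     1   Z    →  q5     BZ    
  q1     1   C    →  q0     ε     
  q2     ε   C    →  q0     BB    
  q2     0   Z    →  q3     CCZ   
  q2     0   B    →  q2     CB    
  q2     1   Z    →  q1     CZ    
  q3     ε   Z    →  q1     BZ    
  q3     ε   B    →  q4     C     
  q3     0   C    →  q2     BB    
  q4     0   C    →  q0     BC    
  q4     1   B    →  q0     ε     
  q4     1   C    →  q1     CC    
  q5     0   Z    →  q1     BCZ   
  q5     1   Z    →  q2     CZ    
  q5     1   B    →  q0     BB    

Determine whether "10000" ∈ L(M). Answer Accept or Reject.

(q0, 10000, Z)
  read 1, top Z: go to q2, push BZ → (q2, 0000, BZ)
  read 0, top B: go to q2, push CB → (q2, 000, CBZ)
  ε-move, top C: go to q0, push BB → (q0, 000, BBBZ)
  read 0, top B: go to q5, push ε → (q5, 00, BBZ)
No transition applies at (q5, 00, BBZ); input not fully consumed.

Reject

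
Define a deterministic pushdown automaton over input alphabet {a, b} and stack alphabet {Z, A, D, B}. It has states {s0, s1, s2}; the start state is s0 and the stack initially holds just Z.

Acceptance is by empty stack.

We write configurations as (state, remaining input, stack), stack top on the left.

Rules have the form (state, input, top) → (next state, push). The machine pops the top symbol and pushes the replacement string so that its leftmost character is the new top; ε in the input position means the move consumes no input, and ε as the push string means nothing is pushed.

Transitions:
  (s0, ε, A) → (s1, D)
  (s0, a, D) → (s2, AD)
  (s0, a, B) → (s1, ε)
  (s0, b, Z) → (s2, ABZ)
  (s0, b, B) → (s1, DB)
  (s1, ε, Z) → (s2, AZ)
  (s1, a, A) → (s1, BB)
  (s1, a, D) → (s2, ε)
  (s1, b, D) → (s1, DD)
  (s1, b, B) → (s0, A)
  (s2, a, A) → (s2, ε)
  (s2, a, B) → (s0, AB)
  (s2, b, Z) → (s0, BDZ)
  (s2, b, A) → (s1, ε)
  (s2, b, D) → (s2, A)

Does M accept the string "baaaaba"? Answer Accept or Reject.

(s0, baaaaba, Z)
  read b, top Z: go to s2, push ABZ → (s2, aaaaba, ABZ)
  read a, top A: go to s2, push ε → (s2, aaaba, BZ)
  read a, top B: go to s0, push AB → (s0, aaba, ABZ)
  ε-move, top A: go to s1, push D → (s1, aaba, DBZ)
  read a, top D: go to s2, push ε → (s2, aba, BZ)
  read a, top B: go to s0, push AB → (s0, ba, ABZ)
  ε-move, top A: go to s1, push D → (s1, ba, DBZ)
  read b, top D: go to s1, push DD → (s1, a, DDBZ)
  read a, top D: go to s2, push ε → (s2, ε, DBZ)
All input consumed; stack is DBZ, not empty, and no further ε-move applies.

Reject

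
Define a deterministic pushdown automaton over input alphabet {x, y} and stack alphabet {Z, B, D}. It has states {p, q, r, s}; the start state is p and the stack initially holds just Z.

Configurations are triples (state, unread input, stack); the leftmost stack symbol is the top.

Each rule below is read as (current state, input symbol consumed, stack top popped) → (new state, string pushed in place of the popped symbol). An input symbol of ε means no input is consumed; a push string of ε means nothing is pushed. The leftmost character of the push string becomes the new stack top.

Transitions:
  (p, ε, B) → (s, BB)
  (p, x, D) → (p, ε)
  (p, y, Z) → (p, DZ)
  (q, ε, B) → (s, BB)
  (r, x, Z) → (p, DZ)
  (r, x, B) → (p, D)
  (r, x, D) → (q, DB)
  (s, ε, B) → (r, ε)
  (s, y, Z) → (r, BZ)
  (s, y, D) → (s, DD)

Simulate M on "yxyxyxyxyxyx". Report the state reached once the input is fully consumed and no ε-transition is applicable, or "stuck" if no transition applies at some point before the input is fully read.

p

(p, yxyxyxyxyxyx, Z)
  read y, top Z: go to p, push DZ → (p, xyxyxyxyxyx, DZ)
  read x, top D: go to p, push ε → (p, yxyxyxyxyx, Z)
  read y, top Z: go to p, push DZ → (p, xyxyxyxyx, DZ)
  read x, top D: go to p, push ε → (p, yxyxyxyx, Z)
  read y, top Z: go to p, push DZ → (p, xyxyxyx, DZ)
  read x, top D: go to p, push ε → (p, yxyxyx, Z)
  read y, top Z: go to p, push DZ → (p, xyxyx, DZ)
  read x, top D: go to p, push ε → (p, yxyx, Z)
  read y, top Z: go to p, push DZ → (p, xyx, DZ)
  read x, top D: go to p, push ε → (p, yx, Z)
  read y, top Z: go to p, push DZ → (p, x, DZ)
  read x, top D: go to p, push ε → (p, ε, Z)
All input consumed; M is in state p.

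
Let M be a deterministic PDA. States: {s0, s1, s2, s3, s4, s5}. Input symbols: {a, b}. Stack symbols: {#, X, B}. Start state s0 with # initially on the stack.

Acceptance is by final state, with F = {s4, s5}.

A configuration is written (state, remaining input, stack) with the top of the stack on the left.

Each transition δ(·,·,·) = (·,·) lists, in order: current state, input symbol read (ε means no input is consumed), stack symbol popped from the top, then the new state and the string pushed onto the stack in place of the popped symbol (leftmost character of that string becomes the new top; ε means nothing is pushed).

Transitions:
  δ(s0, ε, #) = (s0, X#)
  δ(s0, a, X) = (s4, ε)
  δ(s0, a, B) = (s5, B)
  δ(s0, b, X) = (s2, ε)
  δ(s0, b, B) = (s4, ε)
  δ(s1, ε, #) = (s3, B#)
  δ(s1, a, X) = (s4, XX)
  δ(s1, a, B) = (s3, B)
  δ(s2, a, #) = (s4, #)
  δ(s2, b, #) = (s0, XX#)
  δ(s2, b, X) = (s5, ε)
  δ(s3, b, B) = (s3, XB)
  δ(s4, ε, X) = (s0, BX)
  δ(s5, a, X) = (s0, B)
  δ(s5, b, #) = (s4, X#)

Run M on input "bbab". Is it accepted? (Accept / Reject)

(s0, bbab, #)
  ε-move, top #: go to s0, push X# → (s0, bbab, X#)
  read b, top X: go to s2, push ε → (s2, bab, #)
  read b, top #: go to s0, push XX# → (s0, ab, XX#)
  read a, top X: go to s4, push ε → (s4, b, X#)
  ε-move, top X: go to s0, push BX → (s0, b, BX#)
  read b, top B: go to s4, push ε → (s4, ε, X#)
All input consumed; state s4 ∈ F.

Accept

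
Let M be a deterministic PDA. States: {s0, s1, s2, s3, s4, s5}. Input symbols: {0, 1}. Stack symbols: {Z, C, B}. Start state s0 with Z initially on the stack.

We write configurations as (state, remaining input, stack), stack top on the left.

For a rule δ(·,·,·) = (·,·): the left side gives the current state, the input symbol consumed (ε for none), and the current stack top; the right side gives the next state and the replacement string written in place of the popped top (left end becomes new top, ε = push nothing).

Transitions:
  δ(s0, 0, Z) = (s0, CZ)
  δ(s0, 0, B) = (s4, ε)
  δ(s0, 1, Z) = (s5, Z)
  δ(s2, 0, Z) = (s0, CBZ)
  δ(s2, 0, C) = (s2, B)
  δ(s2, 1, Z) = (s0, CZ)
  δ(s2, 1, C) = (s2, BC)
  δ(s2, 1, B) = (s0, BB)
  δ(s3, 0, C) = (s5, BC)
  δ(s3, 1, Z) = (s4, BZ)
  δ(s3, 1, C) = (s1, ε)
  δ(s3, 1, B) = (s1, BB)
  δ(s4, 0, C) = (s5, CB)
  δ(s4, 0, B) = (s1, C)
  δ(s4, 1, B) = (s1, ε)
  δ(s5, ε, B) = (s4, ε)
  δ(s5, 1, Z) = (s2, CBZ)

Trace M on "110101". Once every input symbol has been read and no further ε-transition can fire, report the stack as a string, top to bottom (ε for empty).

BZ

(s0, 110101, Z)
  read 1, top Z: go to s5, push Z → (s5, 10101, Z)
  read 1, top Z: go to s2, push CBZ → (s2, 0101, CBZ)
  read 0, top C: go to s2, push B → (s2, 101, BBZ)
  read 1, top B: go to s0, push BB → (s0, 01, BBBZ)
  read 0, top B: go to s4, push ε → (s4, 1, BBZ)
  read 1, top B: go to s1, push ε → (s1, ε, BZ)
All input consumed in state s1 with stack BZ.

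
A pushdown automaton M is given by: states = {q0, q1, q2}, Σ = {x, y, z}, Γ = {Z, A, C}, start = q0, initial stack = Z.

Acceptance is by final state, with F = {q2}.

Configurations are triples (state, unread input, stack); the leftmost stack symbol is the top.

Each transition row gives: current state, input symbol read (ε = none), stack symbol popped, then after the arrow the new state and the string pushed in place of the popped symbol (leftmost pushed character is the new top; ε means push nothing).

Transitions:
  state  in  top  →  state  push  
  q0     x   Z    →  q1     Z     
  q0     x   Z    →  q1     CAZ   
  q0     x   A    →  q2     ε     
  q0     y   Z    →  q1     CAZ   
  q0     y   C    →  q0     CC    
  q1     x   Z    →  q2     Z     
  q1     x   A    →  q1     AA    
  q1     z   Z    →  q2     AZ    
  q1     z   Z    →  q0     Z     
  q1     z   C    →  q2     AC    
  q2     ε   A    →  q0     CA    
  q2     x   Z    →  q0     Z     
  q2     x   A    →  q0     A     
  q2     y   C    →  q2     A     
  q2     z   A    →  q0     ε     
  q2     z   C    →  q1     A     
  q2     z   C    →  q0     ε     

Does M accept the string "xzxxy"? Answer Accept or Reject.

One accepting computation: (q0, xzxxy, Z) ⊢ (q1, zxxy, CAZ) ⊢ (q2, xxy, ACAZ) ⊢ (q0, xy, ACAZ) ⊢ (q2, y, CAZ) ⊢ (q2, ε, AAZ)
All input consumed and state q2 ∈ F.

Accept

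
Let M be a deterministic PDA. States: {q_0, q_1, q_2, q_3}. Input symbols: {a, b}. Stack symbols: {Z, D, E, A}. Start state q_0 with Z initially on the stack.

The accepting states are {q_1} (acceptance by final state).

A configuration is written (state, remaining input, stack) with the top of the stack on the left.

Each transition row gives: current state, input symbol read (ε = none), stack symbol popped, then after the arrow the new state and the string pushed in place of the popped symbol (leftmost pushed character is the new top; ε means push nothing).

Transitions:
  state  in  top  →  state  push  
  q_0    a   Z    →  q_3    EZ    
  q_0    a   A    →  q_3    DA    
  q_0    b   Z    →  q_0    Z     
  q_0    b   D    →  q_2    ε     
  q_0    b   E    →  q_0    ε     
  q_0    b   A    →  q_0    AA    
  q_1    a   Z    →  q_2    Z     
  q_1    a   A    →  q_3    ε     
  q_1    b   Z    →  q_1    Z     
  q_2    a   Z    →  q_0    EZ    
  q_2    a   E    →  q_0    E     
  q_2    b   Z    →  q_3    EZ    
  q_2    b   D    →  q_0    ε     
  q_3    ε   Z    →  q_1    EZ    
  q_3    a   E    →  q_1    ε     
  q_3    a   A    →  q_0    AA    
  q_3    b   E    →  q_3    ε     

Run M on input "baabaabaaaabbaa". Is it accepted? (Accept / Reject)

Accept

(q_0, baabaabaaaabbaa, Z)
  read b, top Z: go to q_0, push Z → (q_0, aabaabaaaabbaa, Z)
  read a, top Z: go to q_3, push EZ → (q_3, abaabaaaabbaa, EZ)
  read a, top E: go to q_1, push ε → (q_1, baabaaaabbaa, Z)
  read b, top Z: go to q_1, push Z → (q_1, aabaaaabbaa, Z)
  read a, top Z: go to q_2, push Z → (q_2, abaaaabbaa, Z)
  read a, top Z: go to q_0, push EZ → (q_0, baaaabbaa, EZ)
  read b, top E: go to q_0, push ε → (q_0, aaaabbaa, Z)
  read a, top Z: go to q_3, push EZ → (q_3, aaabbaa, EZ)
  read a, top E: go to q_1, push ε → (q_1, aabbaa, Z)
  read a, top Z: go to q_2, push Z → (q_2, abbaa, Z)
  read a, top Z: go to q_0, push EZ → (q_0, bbaa, EZ)
  read b, top E: go to q_0, push ε → (q_0, baa, Z)
  read b, top Z: go to q_0, push Z → (q_0, aa, Z)
  read a, top Z: go to q_3, push EZ → (q_3, a, EZ)
  read a, top E: go to q_1, push ε → (q_1, ε, Z)
All input consumed; state q_1 ∈ F.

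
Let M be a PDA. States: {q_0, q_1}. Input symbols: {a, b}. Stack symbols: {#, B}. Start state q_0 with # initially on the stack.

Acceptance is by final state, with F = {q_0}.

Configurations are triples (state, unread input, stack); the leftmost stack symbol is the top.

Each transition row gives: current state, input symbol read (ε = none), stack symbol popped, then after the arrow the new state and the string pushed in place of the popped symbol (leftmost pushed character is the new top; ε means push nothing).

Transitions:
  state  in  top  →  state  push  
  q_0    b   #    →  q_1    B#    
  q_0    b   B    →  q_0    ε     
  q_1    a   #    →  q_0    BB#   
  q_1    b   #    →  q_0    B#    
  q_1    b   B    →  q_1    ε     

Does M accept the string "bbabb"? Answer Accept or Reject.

One accepting computation: (q_0, bbabb, #) ⊢ (q_1, babb, B#) ⊢ (q_1, abb, #) ⊢ (q_0, bb, BB#) ⊢ (q_0, b, B#) ⊢ (q_0, ε, #)
All input consumed and state q_0 ∈ F.

Accept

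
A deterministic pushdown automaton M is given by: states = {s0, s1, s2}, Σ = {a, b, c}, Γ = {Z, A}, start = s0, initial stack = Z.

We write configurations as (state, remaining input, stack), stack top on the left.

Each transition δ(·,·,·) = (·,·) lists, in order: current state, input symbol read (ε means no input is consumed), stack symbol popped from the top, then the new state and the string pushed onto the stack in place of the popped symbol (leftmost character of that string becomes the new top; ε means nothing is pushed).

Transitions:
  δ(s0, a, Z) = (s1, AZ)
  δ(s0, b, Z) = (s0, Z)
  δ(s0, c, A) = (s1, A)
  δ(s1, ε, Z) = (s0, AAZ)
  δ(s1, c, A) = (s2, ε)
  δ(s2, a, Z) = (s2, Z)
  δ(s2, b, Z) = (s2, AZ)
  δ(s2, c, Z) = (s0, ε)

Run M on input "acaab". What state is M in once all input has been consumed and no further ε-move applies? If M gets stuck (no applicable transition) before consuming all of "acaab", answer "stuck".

s2

(s0, acaab, Z)
  read a, top Z: go to s1, push AZ → (s1, caab, AZ)
  read c, top A: go to s2, push ε → (s2, aab, Z)
  read a, top Z: go to s2, push Z → (s2, ab, Z)
  read a, top Z: go to s2, push Z → (s2, b, Z)
  read b, top Z: go to s2, push AZ → (s2, ε, AZ)
All input consumed; M is in state s2.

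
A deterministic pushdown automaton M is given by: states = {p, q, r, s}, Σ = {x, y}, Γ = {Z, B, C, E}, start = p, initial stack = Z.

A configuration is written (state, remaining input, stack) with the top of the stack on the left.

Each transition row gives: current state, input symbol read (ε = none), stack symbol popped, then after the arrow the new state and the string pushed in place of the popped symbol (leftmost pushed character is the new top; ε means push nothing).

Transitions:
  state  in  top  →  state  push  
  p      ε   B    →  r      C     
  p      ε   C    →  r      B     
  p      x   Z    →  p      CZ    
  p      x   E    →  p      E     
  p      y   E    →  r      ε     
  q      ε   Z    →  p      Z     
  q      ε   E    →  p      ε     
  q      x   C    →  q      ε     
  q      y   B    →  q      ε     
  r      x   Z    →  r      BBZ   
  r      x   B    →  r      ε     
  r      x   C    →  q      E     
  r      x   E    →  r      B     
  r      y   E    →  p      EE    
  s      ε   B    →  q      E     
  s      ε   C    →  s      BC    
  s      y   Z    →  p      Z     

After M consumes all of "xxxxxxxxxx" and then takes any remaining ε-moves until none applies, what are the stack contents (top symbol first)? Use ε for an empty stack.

(p, xxxxxxxxxx, Z) ⊢ (p, xxxxxxxxx, CZ) ⊢ (r, xxxxxxxxx, BZ) ⊢ (r, xxxxxxxx, Z) ⊢ (r, xxxxxxx, BBZ) ⊢ (r, xxxxxx, BZ) ⊢ (r, xxxxx, Z) ⊢ (r, xxxx, BBZ) ⊢ (r, xxx, BZ) ⊢ (r, xx, Z) ⊢ (r, x, BBZ) ⊢ (r, ε, BZ)
All input consumed in state r with stack BZ.

BZ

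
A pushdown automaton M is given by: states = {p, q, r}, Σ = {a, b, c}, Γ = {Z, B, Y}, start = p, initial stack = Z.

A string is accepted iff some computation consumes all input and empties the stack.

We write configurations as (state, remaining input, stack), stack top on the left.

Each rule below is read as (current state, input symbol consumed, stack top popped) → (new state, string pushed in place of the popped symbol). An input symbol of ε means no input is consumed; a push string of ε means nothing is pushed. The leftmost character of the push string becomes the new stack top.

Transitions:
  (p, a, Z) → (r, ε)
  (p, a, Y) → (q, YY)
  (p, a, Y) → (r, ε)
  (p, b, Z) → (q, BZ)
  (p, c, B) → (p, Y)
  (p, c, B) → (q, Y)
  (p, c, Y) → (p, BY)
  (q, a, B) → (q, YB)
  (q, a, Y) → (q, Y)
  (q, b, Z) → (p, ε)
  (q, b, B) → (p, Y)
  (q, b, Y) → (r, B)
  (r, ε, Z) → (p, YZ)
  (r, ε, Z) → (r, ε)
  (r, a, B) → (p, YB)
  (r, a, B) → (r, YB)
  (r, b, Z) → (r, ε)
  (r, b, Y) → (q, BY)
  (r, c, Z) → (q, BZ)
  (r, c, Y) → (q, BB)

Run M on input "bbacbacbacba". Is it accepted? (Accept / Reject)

Accept

One accepting computation: (p, bbacbacbacba, Z) ⊢ (q, bacbacbacba, BZ) ⊢ (p, acbacbacba, YZ) ⊢ (r, cbacbacba, Z) ⊢ (q, bacbacba, BZ) ⊢ (p, acbacba, YZ) ⊢ (r, cbacba, Z) ⊢ (q, bacba, BZ) ⊢ (p, acba, YZ) ⊢ (r, cba, Z) ⊢ (q, ba, BZ) ⊢ (p, a, YZ) ⊢ (r, ε, Z) ⊢ (r, ε, ε)
All input consumed and the stack is empty.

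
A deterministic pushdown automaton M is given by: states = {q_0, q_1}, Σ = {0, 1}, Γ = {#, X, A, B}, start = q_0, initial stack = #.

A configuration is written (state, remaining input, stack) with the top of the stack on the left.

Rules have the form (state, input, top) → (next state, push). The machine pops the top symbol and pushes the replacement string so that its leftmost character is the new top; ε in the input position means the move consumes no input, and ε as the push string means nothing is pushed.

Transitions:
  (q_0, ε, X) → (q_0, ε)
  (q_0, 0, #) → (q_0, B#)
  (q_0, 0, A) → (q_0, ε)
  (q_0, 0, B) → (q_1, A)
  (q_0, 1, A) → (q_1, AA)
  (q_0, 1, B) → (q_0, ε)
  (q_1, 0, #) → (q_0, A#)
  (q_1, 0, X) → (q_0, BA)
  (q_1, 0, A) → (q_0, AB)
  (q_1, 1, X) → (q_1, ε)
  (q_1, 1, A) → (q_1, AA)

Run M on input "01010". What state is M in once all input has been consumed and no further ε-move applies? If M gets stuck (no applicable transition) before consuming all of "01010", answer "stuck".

q_0

(q_0, 01010, #)
  read 0, top #: go to q_0, push B# → (q_0, 1010, B#)
  read 1, top B: go to q_0, push ε → (q_0, 010, #)
  read 0, top #: go to q_0, push B# → (q_0, 10, B#)
  read 1, top B: go to q_0, push ε → (q_0, 0, #)
  read 0, top #: go to q_0, push B# → (q_0, ε, B#)
All input consumed; M is in state q_0.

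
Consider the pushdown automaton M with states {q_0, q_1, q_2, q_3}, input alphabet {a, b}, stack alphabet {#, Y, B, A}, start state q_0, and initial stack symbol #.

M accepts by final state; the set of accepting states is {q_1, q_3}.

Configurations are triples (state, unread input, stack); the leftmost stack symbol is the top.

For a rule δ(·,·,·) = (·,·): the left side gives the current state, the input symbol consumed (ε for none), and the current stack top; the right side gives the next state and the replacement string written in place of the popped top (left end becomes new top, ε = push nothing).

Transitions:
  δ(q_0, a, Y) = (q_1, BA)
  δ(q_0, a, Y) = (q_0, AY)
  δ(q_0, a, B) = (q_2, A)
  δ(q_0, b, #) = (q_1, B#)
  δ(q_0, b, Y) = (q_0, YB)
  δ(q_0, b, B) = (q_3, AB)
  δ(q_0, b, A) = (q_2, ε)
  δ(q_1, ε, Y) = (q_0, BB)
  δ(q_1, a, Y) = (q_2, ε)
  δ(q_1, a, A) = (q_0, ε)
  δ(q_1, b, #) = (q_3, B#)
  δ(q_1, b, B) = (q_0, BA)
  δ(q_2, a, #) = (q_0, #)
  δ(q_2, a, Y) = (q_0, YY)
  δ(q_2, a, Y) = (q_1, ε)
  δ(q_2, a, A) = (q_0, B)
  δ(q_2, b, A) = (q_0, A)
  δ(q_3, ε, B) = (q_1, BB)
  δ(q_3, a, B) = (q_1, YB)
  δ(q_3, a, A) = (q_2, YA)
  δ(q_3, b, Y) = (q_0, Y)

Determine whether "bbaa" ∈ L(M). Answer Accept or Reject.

No computation consumes all input and reaches a final state.

Reject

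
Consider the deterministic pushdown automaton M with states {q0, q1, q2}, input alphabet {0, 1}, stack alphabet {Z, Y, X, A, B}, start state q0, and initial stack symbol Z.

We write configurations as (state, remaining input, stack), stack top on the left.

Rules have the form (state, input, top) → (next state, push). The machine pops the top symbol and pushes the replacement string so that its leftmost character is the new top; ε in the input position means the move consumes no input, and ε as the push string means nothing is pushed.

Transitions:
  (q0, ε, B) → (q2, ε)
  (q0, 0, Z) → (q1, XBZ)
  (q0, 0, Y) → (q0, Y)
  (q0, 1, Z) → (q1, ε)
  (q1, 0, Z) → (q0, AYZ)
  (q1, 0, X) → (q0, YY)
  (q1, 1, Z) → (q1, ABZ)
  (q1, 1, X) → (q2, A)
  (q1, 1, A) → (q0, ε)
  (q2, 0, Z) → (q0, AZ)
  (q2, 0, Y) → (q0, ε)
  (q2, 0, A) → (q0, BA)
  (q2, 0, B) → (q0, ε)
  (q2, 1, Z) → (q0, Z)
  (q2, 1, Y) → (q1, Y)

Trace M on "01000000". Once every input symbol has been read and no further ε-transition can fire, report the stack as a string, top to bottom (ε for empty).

ABZ

(q0, 01000000, Z) ⊢ (q1, 1000000, XBZ) ⊢ (q2, 000000, ABZ) ⊢ (q0, 00000, BABZ) ⊢ (q2, 00000, ABZ) ⊢ (q0, 0000, BABZ) ⊢ (q2, 0000, ABZ) ⊢ (q0, 000, BABZ) ⊢ (q2, 000, ABZ) ⊢ (q0, 00, BABZ) ⊢ (q2, 00, ABZ) ⊢ (q0, 0, BABZ) ⊢ (q2, 0, ABZ) ⊢ (q0, ε, BABZ) ⊢ (q2, ε, ABZ)
All input consumed in state q2 with stack ABZ.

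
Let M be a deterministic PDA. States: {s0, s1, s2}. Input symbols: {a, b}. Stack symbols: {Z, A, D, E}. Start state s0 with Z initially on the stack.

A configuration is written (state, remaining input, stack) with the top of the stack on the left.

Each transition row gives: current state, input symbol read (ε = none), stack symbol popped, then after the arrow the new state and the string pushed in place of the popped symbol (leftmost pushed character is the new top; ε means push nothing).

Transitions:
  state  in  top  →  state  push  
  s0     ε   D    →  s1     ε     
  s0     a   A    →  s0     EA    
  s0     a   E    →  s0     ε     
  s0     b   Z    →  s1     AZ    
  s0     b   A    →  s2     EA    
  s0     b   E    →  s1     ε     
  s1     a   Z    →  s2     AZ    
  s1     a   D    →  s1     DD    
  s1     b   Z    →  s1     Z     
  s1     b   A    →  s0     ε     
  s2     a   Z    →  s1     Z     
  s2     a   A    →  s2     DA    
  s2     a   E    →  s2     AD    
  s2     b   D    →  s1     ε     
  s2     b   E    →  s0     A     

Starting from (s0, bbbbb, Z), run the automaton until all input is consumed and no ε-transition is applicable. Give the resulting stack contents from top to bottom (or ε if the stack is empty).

AZ

(s0, bbbbb, Z)
  read b, top Z: go to s1, push AZ → (s1, bbbb, AZ)
  read b, top A: go to s0, push ε → (s0, bbb, Z)
  read b, top Z: go to s1, push AZ → (s1, bb, AZ)
  read b, top A: go to s0, push ε → (s0, b, Z)
  read b, top Z: go to s1, push AZ → (s1, ε, AZ)
All input consumed in state s1 with stack AZ.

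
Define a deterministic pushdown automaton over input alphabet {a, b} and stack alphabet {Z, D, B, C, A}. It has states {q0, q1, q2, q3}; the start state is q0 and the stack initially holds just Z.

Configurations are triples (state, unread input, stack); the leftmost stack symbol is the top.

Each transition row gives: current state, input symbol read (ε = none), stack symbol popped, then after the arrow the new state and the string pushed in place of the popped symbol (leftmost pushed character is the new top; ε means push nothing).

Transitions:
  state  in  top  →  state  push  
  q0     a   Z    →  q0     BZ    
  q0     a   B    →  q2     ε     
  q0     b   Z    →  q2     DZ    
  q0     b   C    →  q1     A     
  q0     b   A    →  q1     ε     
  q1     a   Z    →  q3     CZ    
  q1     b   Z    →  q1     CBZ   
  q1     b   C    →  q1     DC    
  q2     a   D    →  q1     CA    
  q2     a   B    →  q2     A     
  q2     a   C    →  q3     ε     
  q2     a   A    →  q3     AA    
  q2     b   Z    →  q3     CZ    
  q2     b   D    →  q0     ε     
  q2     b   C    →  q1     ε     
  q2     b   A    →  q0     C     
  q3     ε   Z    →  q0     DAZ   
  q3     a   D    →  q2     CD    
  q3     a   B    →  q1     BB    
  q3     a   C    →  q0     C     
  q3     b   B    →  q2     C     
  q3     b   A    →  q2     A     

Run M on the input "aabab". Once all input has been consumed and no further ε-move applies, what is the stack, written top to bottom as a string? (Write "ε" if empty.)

(q0, aabab, Z)
  read a, top Z: go to q0, push BZ → (q0, abab, BZ)
  read a, top B: go to q2, push ε → (q2, bab, Z)
  read b, top Z: go to q3, push CZ → (q3, ab, CZ)
  read a, top C: go to q0, push C → (q0, b, CZ)
  read b, top C: go to q1, push A → (q1, ε, AZ)
All input consumed in state q1 with stack AZ.

AZ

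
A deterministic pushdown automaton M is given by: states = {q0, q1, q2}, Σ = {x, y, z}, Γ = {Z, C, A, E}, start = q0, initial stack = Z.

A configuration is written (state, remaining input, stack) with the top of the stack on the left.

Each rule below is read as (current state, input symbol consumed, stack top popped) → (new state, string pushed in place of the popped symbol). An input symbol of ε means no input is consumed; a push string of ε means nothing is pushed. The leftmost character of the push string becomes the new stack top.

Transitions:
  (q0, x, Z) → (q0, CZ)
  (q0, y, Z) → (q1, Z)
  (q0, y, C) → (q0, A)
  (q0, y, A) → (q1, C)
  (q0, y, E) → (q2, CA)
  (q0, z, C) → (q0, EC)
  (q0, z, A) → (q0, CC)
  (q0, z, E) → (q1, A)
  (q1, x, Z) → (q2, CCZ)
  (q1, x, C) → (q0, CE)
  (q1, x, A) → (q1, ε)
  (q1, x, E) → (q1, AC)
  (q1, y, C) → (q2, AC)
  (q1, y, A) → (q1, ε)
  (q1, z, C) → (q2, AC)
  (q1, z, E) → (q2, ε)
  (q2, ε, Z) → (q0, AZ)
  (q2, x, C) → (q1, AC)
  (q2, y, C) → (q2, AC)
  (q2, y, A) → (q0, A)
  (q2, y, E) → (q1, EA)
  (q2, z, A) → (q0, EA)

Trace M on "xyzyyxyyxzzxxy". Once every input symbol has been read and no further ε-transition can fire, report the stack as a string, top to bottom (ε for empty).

AEEECZ

(q0, xyzyyxyyxzzxxy, Z)
  read x, top Z: go to q0, push CZ → (q0, yzyyxyyxzzxxy, CZ)
  read y, top C: go to q0, push A → (q0, zyyxyyxzzxxy, AZ)
  read z, top A: go to q0, push CC → (q0, yyxyyxzzxxy, CCZ)
  read y, top C: go to q0, push A → (q0, yxyyxzzxxy, ACZ)
  read y, top A: go to q1, push C → (q1, xyyxzzxxy, CCZ)
  read x, top C: go to q0, push CE → (q0, yyxzzxxy, CECZ)
  read y, top C: go to q0, push A → (q0, yxzzxxy, AECZ)
  read y, top A: go to q1, push C → (q1, xzzxxy, CECZ)
  read x, top C: go to q0, push CE → (q0, zzxxy, CEECZ)
  read z, top C: go to q0, push EC → (q0, zxxy, ECEECZ)
  read z, top E: go to q1, push A → (q1, xxy, ACEECZ)
  read x, top A: go to q1, push ε → (q1, xy, CEECZ)
  read x, top C: go to q0, push CE → (q0, y, CEEECZ)
  read y, top C: go to q0, push A → (q0, ε, AEEECZ)
All input consumed in state q0 with stack AEEECZ.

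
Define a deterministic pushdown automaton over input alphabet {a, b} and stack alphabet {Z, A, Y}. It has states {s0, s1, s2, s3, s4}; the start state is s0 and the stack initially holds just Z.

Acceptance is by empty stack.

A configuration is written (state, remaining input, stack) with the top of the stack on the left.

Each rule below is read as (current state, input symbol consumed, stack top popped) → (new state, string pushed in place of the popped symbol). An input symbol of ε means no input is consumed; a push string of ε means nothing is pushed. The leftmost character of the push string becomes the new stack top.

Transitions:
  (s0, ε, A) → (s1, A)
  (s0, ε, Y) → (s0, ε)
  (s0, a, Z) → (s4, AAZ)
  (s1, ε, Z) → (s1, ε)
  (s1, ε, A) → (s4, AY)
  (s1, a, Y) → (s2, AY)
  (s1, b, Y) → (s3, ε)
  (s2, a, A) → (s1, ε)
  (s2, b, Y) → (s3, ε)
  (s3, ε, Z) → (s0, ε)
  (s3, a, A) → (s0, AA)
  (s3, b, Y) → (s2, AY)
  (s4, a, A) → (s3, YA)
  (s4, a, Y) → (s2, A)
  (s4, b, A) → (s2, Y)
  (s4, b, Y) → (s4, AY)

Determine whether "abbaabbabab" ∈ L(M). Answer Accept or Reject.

(s0, abbaabbabab, Z) ⊢ (s4, bbaabbabab, AAZ) ⊢ (s2, baabbabab, YAZ) ⊢ (s3, aabbabab, AZ) ⊢ (s0, abbabab, AAZ) ⊢ (s1, abbabab, AAZ) ⊢ (s4, abbabab, AYAZ) ⊢ (s3, bbabab, YAYAZ) ⊢ (s2, babab, AYAYAZ)
No transition applies at (s2, babab, AYAYAZ); input not fully consumed.

Reject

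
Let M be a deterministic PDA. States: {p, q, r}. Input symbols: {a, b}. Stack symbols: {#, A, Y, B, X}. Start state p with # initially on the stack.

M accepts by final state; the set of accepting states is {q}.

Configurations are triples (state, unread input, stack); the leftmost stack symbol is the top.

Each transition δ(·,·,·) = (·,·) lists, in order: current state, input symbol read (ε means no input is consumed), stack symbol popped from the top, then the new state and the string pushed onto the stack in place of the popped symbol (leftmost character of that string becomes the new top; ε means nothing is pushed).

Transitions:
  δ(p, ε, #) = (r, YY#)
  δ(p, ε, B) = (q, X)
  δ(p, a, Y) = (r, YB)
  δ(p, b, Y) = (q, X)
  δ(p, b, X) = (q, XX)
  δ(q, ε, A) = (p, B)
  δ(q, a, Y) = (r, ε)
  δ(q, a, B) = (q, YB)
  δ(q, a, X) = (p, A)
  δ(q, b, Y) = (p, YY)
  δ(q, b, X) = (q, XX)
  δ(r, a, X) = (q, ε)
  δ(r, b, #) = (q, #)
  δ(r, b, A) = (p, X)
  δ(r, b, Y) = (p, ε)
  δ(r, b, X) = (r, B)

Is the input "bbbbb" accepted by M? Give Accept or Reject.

Accept

(p, bbbbb, #)
  ε-move, top #: go to r, push YY# → (r, bbbbb, YY#)
  read b, top Y: go to p, push ε → (p, bbbb, Y#)
  read b, top Y: go to q, push X → (q, bbb, X#)
  read b, top X: go to q, push XX → (q, bb, XX#)
  read b, top X: go to q, push XX → (q, b, XXX#)
  read b, top X: go to q, push XX → (q, ε, XXXX#)
All input consumed; state q ∈ F.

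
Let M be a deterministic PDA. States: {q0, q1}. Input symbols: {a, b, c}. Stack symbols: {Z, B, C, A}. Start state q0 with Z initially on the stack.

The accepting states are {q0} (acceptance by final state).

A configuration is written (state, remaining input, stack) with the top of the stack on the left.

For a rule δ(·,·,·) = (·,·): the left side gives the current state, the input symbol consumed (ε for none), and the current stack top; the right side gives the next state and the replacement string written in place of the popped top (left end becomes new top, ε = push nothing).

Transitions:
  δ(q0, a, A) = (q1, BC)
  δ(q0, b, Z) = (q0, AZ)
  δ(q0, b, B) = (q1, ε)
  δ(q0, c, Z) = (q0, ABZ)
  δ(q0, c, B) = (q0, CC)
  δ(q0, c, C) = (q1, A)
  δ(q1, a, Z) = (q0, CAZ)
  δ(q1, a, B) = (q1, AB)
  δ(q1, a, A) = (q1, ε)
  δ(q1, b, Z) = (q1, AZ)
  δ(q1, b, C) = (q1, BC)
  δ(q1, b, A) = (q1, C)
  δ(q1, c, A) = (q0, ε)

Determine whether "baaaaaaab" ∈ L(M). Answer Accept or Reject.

(q0, baaaaaaab, Z)
  read b, top Z: go to q0, push AZ → (q0, aaaaaaab, AZ)
  read a, top A: go to q1, push BC → (q1, aaaaaab, BCZ)
  read a, top B: go to q1, push AB → (q1, aaaaab, ABCZ)
  read a, top A: go to q1, push ε → (q1, aaaab, BCZ)
  read a, top B: go to q1, push AB → (q1, aaab, ABCZ)
  read a, top A: go to q1, push ε → (q1, aab, BCZ)
  read a, top B: go to q1, push AB → (q1, ab, ABCZ)
  read a, top A: go to q1, push ε → (q1, b, BCZ)
No transition applies at (q1, b, BCZ); input not fully consumed.

Reject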